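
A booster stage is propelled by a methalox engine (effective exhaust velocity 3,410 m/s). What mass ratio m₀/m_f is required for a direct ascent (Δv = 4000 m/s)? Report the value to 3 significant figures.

mass ratio ≈ 3.23

m₀/m_f = exp(Δv / v_e) = exp(4000 / 3410.0) = exp(1.1730) = 3.2317.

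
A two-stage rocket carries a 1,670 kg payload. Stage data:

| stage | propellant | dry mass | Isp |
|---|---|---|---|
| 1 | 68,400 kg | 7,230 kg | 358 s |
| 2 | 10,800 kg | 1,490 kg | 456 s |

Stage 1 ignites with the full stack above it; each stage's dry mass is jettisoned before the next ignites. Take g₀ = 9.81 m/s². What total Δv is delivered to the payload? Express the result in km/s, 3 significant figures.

Δv ≈ 11.7 km/s

Ignition mass of stage 1 = 68,400+7,230 + 10,800+1,490 + 1,670 = 89,590 kg.
Stage 1: m₀ = 89,590 kg, m_f = 89,590 − 68,400 = 21,190 kg; Δv = 358×9.81×ln(4.228) = 3512.0×1.4417 ≈ 5063 m/s.
Stage 2: m₀ = 13,960 kg, m_f = 13,960 − 10,800 = 3,160 kg; Δv = 456×9.81×ln(4.418) = 4473.4×1.4856 ≈ 6646 m/s.
Total Δv = 5063 + 6646 = 11709 m/s.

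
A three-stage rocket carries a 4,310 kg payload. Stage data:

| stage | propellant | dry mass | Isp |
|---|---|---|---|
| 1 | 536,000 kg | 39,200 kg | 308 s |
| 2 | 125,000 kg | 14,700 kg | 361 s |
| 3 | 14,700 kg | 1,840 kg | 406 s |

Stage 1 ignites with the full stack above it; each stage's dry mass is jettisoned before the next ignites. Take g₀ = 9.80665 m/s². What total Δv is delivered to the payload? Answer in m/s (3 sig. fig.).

Ignition mass of stage 1 = 536,000+39,200 + 125,000+14,700 + 14,700+1,840 + 4,310 = 735,750 kg.
Stage 1: m₀ = 735,750 kg, m_f = 735,750 − 536,000 = 199,750 kg; Δv = 308×9.80665×ln(3.683) = 3020.4×1.3038 ≈ 3938 m/s.
Stage 2: m₀ = 160,550 kg, m_f = 160,550 − 125,000 = 35,550 kg; Δv = 361×9.80665×ln(4.516) = 3540.2×1.5077 ≈ 5337 m/s.
Stage 3: m₀ = 20,850 kg, m_f = 20,850 − 14,700 = 6,150 kg; Δv = 406×9.80665×ln(3.39) = 3981.5×1.2209 ≈ 4861 m/s.
Total Δv = 3938 + 5337 + 4861 = 14136 m/s.

Δv ≈ 14100 m/s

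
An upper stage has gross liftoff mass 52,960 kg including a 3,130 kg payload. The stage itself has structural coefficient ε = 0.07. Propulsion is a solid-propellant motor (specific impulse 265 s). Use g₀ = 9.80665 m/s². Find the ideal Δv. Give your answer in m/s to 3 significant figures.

Δv ≈ 5400 m/s

Stage wet mass = m₀ − payload = 52,960 − 3,130 = 49,830 kg.
Stage dry mass = ε × stage wet mass = 0.07 × 49,830 = 3,488.1 kg.
Burnout mass m_f = stage dry + payload = 3,488.1 + 3,130 = 6,618.1 kg.
v_e = Isp · g₀ = 265 × 9.80665 = 2598.8 m/s.
Δv = v_e · ln(52,960/6,618.1) = 2598.8 × ln(8.002) = 2598.8 × 2.0797 ≈ 5405 m/s.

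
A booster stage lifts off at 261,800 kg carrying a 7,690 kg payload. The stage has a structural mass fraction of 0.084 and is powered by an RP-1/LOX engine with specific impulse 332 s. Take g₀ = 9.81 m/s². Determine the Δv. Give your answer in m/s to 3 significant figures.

Δv ≈ 7160 m/s

Stage wet mass = m₀ − payload = 261,800 − 7,690 = 254,110 kg.
Stage dry mass = ε × stage wet mass = 0.084 × 254,110 = 21,345.2 kg.
Burnout mass m_f = stage dry + payload = 21,345.2 + 7,690 = 29,035.2 kg.
v_e = Isp · g₀ = 332 × 9.81 = 3256.9 m/s.
Rocket equation: Δv = v_e · ln(261,800/29,035.2) = 3256.9 × ln(9.017) = 3256.9 × 2.1991 ≈ 7162 m/s.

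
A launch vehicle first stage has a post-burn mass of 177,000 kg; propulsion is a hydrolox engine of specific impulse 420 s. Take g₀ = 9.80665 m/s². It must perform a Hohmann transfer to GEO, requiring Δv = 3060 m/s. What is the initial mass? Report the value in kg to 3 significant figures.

initial mass ≈ 372000 kg

v_e = Isp · g₀ = 420 × 9.80665 = 4118.8 m/s.
Using Δv = v_e ln(m₀/m_f): m₀/m_f = exp(Δv / v_e) = exp(3060 / 4118.8) = exp(0.7429) = 2.1021.
m₀ = m_f × 2.1021 = 177,000 × 2.1021 = 372,072 kg.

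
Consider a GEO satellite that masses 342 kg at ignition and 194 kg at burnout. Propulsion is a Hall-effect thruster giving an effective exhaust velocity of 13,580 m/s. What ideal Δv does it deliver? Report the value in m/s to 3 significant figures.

Δv = v_e · ln(m₀/m_f) = 13580.0 × ln(1.763) = 13580.0 × 0.5670 ≈ 7699.2 m/s.

Δv ≈ 7700 m/s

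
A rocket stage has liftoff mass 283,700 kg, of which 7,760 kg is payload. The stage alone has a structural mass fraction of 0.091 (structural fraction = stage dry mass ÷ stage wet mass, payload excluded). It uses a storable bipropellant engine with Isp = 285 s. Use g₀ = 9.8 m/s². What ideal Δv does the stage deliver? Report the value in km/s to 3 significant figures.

Stage wet mass = m₀ − payload = 283,700 − 7,760 = 275,940 kg.
Stage dry mass = ε × stage wet mass = 0.091 × 275,940 = 25,110.5 kg.
Burnout mass m_f = stage dry + payload = 25,110.5 + 7,760 = 32,870.5 kg.
v_e = Isp · g₀ = 285 × 9.8 = 2793.0 m/s.
By the Tsiolkovsky rocket equation, Δv = v_e · ln(283,700/32,870.5) = 2793.0 × ln(8.631) = 2793.0 × 2.1553 ≈ 6020 m/s.

Δv ≈ 6.02 km/s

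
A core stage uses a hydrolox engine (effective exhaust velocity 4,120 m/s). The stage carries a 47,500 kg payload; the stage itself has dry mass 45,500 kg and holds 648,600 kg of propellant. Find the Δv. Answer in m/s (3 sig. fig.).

Δv ≈ 8550 m/s

m₀ = payload + dry + propellant = 47,500 + 45,500 + 648,600 = 741,600 kg.
m_f = payload + dry = 47,500 + 45,500 = 93,000 kg.
From the ideal rocket equation, Δv = v_e · ln(m₀/m_f) = 4120.0 × ln(7.974) = 4120.0 × 2.0762 ≈ 8554.0 m/s.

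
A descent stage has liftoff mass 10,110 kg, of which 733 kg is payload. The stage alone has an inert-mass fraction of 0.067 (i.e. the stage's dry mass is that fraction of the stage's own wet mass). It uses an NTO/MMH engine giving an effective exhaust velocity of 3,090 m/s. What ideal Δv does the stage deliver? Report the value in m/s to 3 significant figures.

Stage wet mass = m₀ − payload = 10,110 − 733 = 9,377 kg.
Stage dry mass = ε × stage wet mass = 0.067 × 9,377 = 628.259 kg.
Burnout mass m_f = stage dry + payload = 628.259 + 733 = 1,361.259 kg.
Rocket equation: Δv = v_e · ln(10,110/1,361.259) = 3090.0 × ln(7.427) = 3090.0 × 2.0051 ≈ 6196 m/s.

Δv ≈ 6200 m/s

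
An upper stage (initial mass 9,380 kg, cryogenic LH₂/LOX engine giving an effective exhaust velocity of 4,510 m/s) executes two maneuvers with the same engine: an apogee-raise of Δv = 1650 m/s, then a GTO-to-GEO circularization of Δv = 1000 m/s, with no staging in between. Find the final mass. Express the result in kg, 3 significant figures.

final mass ≈ 5210 kg

After the first burn: m = 9380 × exp(−1650/4510.0) = 9380 × 0.69360 = 6,505.97 kg.
After the second burn: m = 6,505.97 × exp(−1000/4510.0) = 6,505.97 × 0.80113 = 5,212.13 kg.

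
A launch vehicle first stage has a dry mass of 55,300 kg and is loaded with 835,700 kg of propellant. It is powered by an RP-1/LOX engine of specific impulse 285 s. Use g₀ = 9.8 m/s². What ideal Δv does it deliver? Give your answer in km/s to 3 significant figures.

Δv ≈ 7.76 km/s

v_e = Isp · g₀ = 285 × 9.8 = 2793.0 m/s.
m₀ = m_dry + m_prop = 55,300 + 835,700 = 891,000 kg.
Δv = v_e · ln(m₀/m_f) = 2793.0 × ln(16.11) = 2793.0 × 2.7796 ≈ 7763.3 m/s.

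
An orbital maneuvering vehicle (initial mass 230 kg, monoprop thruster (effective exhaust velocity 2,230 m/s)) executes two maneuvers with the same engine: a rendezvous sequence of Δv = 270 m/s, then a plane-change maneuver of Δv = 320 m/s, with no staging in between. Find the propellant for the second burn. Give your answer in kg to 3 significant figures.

After the first burn: m = 230 × exp(−270/2230.0) = 230 × 0.88597 = 203.773 kg.
After the second burn: m = 203.773 × exp(−320/2230.0) = 203.773 × 0.86632 = 176.533 kg.
Second-burn propellant = 203.773 − 176.533 = 27.24 kg.

propellant for the second burn ≈ 27.2 kg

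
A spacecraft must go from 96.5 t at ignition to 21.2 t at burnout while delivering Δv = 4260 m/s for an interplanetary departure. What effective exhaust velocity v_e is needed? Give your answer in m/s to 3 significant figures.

v_e ≈ 2810 m/s

ln(m₀/m_f) = ln(96500/21200) = ln(4.552) = 1.5155.
Rocket equation: v_e = Δv / ln(m₀/m_f) = 4260 / 1.5155 = 2810.9 m/s.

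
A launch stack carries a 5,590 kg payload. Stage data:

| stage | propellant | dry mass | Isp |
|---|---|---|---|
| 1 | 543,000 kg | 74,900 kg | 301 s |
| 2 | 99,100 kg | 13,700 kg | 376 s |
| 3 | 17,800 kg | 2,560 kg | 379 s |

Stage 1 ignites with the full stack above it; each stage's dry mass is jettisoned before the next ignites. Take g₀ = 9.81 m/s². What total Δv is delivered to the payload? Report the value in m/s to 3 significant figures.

Ignition mass of stage 1 = 543,000+74,900 + 99,100+13,700 + 17,800+2,560 + 5,590 = 756,650 kg.
Stage 1: m₀ = 756,650 kg, m_f = 756,650 − 543,000 = 213,650 kg; Δv = 301×9.81×ln(3.542) = 2952.8×1.2646 ≈ 3734 m/s.
Stage 2: m₀ = 138,750 kg, m_f = 138,750 − 99,100 = 39,650 kg; Δv = 376×9.81×ln(3.499) = 3688.6×1.2526 ≈ 4620 m/s.
Stage 3: m₀ = 25,950 kg, m_f = 25,950 − 17,800 = 8,150 kg; Δv = 379×9.81×ln(3.184) = 3718.0×1.1582 ≈ 4306 m/s.
Total Δv = 3734 + 4620 + 4306 = 12660 m/s.

Δv ≈ 12700 m/s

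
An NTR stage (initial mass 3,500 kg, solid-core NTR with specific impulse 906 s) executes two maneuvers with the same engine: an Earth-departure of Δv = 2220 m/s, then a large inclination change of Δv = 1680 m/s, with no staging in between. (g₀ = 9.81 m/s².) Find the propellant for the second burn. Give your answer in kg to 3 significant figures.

propellant for the second burn ≈ 470 kg

v_e = Isp · g₀ = 906 × 9.81 = 8887.9 m/s.
After the first burn: m = 3500 × exp(−2220/8887.9) = 3500 × 0.77897 = 2,726.4 kg.
After the second burn: m = 2,726.4 × exp(−1680/8887.9) = 2,726.4 × 0.82777 = 2,256.83 kg.
Second-burn propellant = 2,726.4 − 2,256.83 = 469.57 kg.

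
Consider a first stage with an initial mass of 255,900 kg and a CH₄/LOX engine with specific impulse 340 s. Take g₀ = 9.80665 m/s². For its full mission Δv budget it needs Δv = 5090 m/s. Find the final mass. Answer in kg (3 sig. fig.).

final mass ≈ 55600 kg

v_e = Isp · g₀ = 340 × 9.80665 = 3334.3 m/s.
Rocket equation: m₀/m_f = exp(Δv / v_e) = exp(5090 / 3334.3) = exp(1.5266) = 4.6024.
m_f = m₀ / 4.6024 = 255,900 / 4.6024 = 55,601.4 kg.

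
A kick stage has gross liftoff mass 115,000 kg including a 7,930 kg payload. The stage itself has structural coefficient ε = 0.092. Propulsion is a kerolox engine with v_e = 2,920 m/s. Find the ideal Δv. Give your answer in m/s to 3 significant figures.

Stage wet mass = m₀ − payload = 115,000 − 7,930 = 107,070 kg.
Stage dry mass = ε × stage wet mass = 0.092 × 107,070 = 9,850.44 kg.
Burnout mass m_f = stage dry + payload = 9,850.44 + 7,930 = 17,780.44 kg.
Δv = v_e · ln(115,000/17,780.44) = 2920.0 × ln(6.468) = 2920.0 × 1.8668 ≈ 5451 m/s.

Δv ≈ 5450 m/s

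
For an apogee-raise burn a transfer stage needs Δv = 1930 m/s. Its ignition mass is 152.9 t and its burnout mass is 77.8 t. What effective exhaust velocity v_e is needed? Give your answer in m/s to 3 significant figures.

ln(m₀/m_f) = ln(152900/77800) = ln(1.965) = 0.6756.
Rocket equation: v_e = Δv / ln(m₀/m_f) = 1930 / 0.6756 = 2856.5 m/s.

v_e ≈ 2860 m/s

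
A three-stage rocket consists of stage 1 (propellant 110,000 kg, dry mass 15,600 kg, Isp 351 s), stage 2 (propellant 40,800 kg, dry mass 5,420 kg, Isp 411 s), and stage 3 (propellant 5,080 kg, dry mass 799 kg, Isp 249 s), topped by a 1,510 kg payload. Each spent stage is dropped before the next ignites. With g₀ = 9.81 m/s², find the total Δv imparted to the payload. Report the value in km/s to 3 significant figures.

Δv ≈ 11.9 km/s

Ignition mass of stage 1 = 110,000+15,600 + 40,800+5,420 + 5,080+799 + 1,510 = 179,209 kg.
Stage 1: m₀ = 179,209 kg, m_f = 179,209 − 110,000 = 69,209 kg; Δv = 351×9.81×ln(2.589) = 3443.3×0.9514 ≈ 3276 m/s.
Stage 2: m₀ = 53,609 kg, m_f = 53,609 − 40,800 = 12,809 kg; Δv = 411×9.81×ln(4.185) = 4031.9×1.4316 ≈ 5772 m/s.
Stage 3: m₀ = 7,389 kg, m_f = 7,389 − 5,080 = 2,309 kg; Δv = 249×9.81×ln(3.2) = 2442.7×1.1632 ≈ 2841 m/s.
Total Δv = 3276 + 5772 + 2841 = 11889 m/s.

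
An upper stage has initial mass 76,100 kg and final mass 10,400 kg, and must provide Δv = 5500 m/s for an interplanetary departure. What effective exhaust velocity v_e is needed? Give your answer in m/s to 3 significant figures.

v_e ≈ 2760 m/s

ln(m₀/m_f) = ln(76100/10400) = ln(7.317) = 1.9902.
v_e = Δv / ln(m₀/m_f) = 5500 / 1.9902 = 2763.5 m/s.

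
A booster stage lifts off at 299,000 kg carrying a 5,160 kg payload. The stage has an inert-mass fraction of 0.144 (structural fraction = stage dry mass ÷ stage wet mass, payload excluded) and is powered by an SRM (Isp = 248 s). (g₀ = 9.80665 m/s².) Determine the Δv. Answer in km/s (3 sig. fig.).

Stage wet mass = m₀ − payload = 299,000 − 5,160 = 293,840 kg.
Stage dry mass = ε × stage wet mass = 0.144 × 293,840 = 42,313 kg.
Burnout mass m_f = stage dry + payload = 42,313 + 5,160 = 47,473 kg.
v_e = Isp · g₀ = 248 × 9.80665 = 2432.0 m/s.
From the ideal rocket equation, Δv = v_e · ln(299,000/47,473) = 2432.0 × ln(6.298) = 2432.0 × 1.8403 ≈ 4476 m/s.

Δv ≈ 4.48 km/s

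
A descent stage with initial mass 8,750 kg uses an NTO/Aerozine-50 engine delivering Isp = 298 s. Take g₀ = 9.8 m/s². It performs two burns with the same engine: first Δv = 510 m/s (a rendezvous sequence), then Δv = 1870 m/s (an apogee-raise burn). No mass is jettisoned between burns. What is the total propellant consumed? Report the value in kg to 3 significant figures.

total propellant consumed ≈ 4880 kg

v_e = Isp · g₀ = 298 × 9.8 = 2920.4 m/s.
After the first burn: m = 8750 × exp(−510/2920.4) = 8750 × 0.83976 = 7,347.9 kg.
After the second burn: m = 7,347.9 × exp(−1870/2920.4) = 7,347.9 × 0.52712 = 3,873.23 kg.
Total propellant = m₀ − m_final = 8750 − 3,873.23 = 4,876.77 kg.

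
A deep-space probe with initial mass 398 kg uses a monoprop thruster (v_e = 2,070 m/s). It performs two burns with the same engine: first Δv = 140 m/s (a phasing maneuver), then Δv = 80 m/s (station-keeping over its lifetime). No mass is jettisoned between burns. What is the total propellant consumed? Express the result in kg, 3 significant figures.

After the first burn: m = 398 × exp(−140/2070.0) = 398 × 0.93460 = 371.971 kg.
After the second burn: m = 371.971 × exp(−80/2070.0) = 371.971 × 0.96209 = 357.87 kg.
Total propellant = m₀ − m_final = 398 − 357.87 = 40.13 kg.

total propellant consumed ≈ 40.1 kg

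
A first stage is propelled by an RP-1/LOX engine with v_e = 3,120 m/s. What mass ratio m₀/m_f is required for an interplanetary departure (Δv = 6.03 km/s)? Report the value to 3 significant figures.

mass ratio ≈ 6.91

From the ideal rocket equation, m₀/m_f = exp(Δv / v_e) = exp(6030 / 3120.0) = exp(1.9327) = 6.9081.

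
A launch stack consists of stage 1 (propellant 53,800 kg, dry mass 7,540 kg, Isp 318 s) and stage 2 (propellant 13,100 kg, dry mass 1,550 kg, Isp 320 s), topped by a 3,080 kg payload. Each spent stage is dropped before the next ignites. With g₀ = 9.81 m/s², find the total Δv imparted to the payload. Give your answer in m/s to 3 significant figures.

Ignition mass of stage 1 = 53,800+7,540 + 13,100+1,550 + 3,080 = 79,070 kg.
Stage 1: m₀ = 79,070 kg, m_f = 79,070 − 53,800 = 25,270 kg; Δv = 318×9.81×ln(3.129) = 3119.6×1.1407 ≈ 3559 m/s.
Stage 2: m₀ = 17,730 kg, m_f = 17,730 − 13,100 = 4,630 kg; Δv = 320×9.81×ln(3.829) = 3139.2×1.3427 ≈ 4215 m/s.
Total Δv = 3559 + 4215 = 7774 m/s.

Δv ≈ 7770 m/s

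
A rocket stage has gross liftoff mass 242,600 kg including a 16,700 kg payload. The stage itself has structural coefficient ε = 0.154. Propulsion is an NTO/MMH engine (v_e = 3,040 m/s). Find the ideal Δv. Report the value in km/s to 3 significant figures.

Stage wet mass = m₀ − payload = 242,600 − 16,700 = 225,900 kg.
Stage dry mass = ε × stage wet mass = 0.154 × 225,900 = 34,788.6 kg.
Burnout mass m_f = stage dry + payload = 34,788.6 + 16,700 = 51,488.6 kg.
From the ideal rocket equation, Δv = v_e · ln(242,600/51,488.6) = 3040.0 × ln(4.712) = 3040.0 × 1.5501 ≈ 4712 m/s.

Δv ≈ 4.71 km/s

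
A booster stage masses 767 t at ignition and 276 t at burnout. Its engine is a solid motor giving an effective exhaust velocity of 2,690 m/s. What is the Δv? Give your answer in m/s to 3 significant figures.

Δv = v_e · ln(m₀/m_f) = 2690.0 × ln(2.779) = 2690.0 × 1.0221 ≈ 2749.4 m/s.

Δv ≈ 2750 m/s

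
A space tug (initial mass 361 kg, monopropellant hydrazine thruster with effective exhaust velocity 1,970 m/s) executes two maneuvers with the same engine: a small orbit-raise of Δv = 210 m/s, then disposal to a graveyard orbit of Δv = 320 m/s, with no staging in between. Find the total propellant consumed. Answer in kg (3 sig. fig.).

total propellant consumed ≈ 85.2 kg

After the first burn: m = 361 × exp(−210/1970.0) = 361 × 0.89889 = 324.499 kg.
After the second burn: m = 324.499 × exp(−320/1970.0) = 324.499 × 0.85007 = 275.847 kg.
Total propellant = m₀ − m_final = 361 − 275.847 = 85.153 kg.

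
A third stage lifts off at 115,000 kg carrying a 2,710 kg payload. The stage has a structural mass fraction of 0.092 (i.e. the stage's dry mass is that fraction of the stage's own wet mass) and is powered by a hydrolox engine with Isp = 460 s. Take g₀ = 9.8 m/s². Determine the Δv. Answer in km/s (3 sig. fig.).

Stage wet mass = m₀ − payload = 115,000 − 2,710 = 112,290 kg.
Stage dry mass = ε × stage wet mass = 0.092 × 112,290 = 10,330.7 kg.
Burnout mass m_f = stage dry + payload = 10,330.7 + 2,710 = 13,040.7 kg.
v_e = Isp · g₀ = 460 × 9.8 = 4508.0 m/s.
Δv = v_e · ln(115,000/13,040.7) = 4508.0 × ln(8.819) = 4508.0 × 2.1769 ≈ 9813 m/s.

Δv ≈ 9.81 km/s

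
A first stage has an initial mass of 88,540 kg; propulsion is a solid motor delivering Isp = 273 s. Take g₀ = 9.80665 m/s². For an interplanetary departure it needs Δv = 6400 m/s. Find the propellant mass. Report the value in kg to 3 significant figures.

propellant mass ≈ 80400 kg

v_e = Isp · g₀ = 273 × 9.80665 = 2677.2 m/s.
By the Tsiolkovsky rocket equation, m₀/m_f = exp(Δv / v_e) = exp(6400 / 2677.2) = exp(2.3905) = 10.9194.
m_f = 88,540 / 10.9194 = 8,108.5 kg, so propellant = m₀ − m_f = 88,540 − 8,108.5 = 80,431.5 kg.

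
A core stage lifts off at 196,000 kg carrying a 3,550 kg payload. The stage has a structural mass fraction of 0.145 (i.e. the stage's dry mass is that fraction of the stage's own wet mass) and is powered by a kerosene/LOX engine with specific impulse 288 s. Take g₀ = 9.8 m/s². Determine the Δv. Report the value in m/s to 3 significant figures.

Δv ≈ 5160 m/s

Stage wet mass = m₀ − payload = 196,000 − 3,550 = 192,450 kg.
Stage dry mass = ε × stage wet mass = 0.145 × 192,450 = 27,905.3 kg.
Burnout mass m_f = stage dry + payload = 27,905.3 + 3,550 = 31,455.3 kg.
v_e = Isp · g₀ = 288 × 9.8 = 2822.4 m/s.
Δv = v_e · ln(196,000/31,455.3) = 2822.4 × ln(6.231) = 2822.4 × 1.8295 ≈ 5164 m/s.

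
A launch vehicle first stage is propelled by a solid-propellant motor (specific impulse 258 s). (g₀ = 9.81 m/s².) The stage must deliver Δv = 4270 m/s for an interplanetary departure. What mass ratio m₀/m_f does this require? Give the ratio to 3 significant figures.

mass ratio ≈ 5.40

v_e = Isp · g₀ = 258 × 9.81 = 2531.0 m/s.
m₀/m_f = exp(Δv / v_e) = exp(4270 / 2531.0) = exp(1.6871) = 5.4038.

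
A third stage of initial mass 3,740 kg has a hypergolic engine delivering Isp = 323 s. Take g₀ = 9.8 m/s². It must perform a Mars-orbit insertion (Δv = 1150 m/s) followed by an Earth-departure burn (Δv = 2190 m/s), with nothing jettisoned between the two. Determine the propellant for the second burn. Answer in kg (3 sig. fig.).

v_e = Isp · g₀ = 323 × 9.8 = 3165.4 m/s.
After the first burn: m = 3740 × exp(−1150/3165.4) = 3740 × 0.69538 = 2,600.72 kg.
After the second burn: m = 2,600.72 × exp(−2190/3165.4) = 2,600.72 × 0.50065 = 1,302.05 kg.
Second-burn propellant = 2,600.72 − 1,302.05 = 1,298.67 kg.

propellant for the second burn ≈ 1300 kg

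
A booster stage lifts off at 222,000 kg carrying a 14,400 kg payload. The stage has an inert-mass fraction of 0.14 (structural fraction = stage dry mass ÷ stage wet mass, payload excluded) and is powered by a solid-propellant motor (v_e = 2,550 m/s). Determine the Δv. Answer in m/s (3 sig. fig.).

Δv ≈ 4160 m/s

Stage wet mass = m₀ − payload = 222,000 − 14,400 = 207,600 kg.
Stage dry mass = ε × stage wet mass = 0.14 × 207,600 = 29,064 kg.
Burnout mass m_f = stage dry + payload = 29,064 + 14,400 = 43,464 kg.
Using Δv = v_e ln(m₀/m_f): Δv = v_e · ln(222,000/43,464) = 2550.0 × ln(5.108) = 2550.0 × 1.6307 ≈ 4158 m/s.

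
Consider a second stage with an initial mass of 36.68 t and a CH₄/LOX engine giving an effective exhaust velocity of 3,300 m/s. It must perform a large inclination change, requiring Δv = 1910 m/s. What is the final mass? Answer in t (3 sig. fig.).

final mass ≈ 20.6 t

Using Δv = v_e ln(m₀/m_f): m₀/m_f = exp(Δv / v_e) = exp(1910 / 3300.0) = exp(0.5788) = 1.7839.
m_f = m₀ / 1.7839 = 36.68 / 1.7839 = 20.5617 t.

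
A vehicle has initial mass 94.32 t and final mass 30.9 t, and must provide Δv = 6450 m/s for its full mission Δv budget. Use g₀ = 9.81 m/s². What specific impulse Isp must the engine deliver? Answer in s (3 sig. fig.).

ln(m₀/m_f) = ln(94320/30900) = ln(3.052) = 1.1159.
v_e = Δv / ln(m₀/m_f) = 6450 / 1.1159 = 5779.9 m/s.
Isp = v_e / g₀ = 5779.9 / 9.81 = 589.2 s.

Isp ≈ 589 s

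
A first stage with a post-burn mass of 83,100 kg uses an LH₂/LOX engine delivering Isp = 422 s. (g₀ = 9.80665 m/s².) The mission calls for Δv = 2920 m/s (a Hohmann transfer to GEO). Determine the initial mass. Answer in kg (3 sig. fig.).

v_e = Isp · g₀ = 422 × 9.80665 = 4138.4 m/s.
Rocket equation: m₀/m_f = exp(Δv / v_e) = exp(2920 / 4138.4) = exp(0.7056) = 2.0250.
m₀ = m_f × 2.0250 = 83,100 × 2.0250 = 168,278 kg.

initial mass ≈ 168000 kg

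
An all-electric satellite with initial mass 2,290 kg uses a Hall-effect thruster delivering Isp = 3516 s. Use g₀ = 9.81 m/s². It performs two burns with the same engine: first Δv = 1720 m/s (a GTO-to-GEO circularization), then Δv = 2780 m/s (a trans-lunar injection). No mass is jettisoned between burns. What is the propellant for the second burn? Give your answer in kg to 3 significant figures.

v_e = Isp · g₀ = 3516 × 9.81 = 34492.0 m/s.
After the first burn: m = 2290 × exp(−1720/34492.0) = 2290 × 0.95136 = 2,178.61 kg.
After the second burn: m = 2,178.61 × exp(−2780/34492.0) = 2,178.61 × 0.92256 = 2,009.9 kg.
Second-burn propellant = 2,178.61 − 2,009.9 = 168.71 kg.

propellant for the second burn ≈ 169 kg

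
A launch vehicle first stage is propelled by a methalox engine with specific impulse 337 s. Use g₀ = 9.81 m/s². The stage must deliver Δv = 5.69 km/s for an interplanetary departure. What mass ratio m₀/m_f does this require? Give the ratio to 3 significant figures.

mass ratio ≈ 5.59

v_e = Isp · g₀ = 337 × 9.81 = 3306.0 m/s.
From the ideal rocket equation, m₀/m_f = exp(Δv / v_e) = exp(5690 / 3306.0) = exp(1.7211) = 5.5908.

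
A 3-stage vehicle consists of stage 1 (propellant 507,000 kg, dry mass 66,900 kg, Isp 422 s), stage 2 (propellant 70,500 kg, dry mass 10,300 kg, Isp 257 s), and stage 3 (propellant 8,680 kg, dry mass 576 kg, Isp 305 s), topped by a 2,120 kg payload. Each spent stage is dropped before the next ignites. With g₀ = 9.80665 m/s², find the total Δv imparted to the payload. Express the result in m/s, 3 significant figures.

Ignition mass of stage 1 = 507,000+66,900 + 70,500+10,300 + 8,680+576 + 2,120 = 666,076 kg.
Stage 1: m₀ = 666,076 kg, m_f = 666,076 − 507,000 = 159,076 kg; Δv = 422×9.80665×ln(4.187) = 4138.4×1.4320 ≈ 5926 m/s.
Stage 2: m₀ = 92,176 kg, m_f = 92,176 − 70,500 = 21,676 kg; Δv = 257×9.80665×ln(4.252) = 2520.3×1.4475 ≈ 3648 m/s.
Stage 3: m₀ = 11,376 kg, m_f = 11,376 − 8,680 = 2,696 kg; Δv = 305×9.80665×ln(4.22) = 2991.0×1.4397 ≈ 4306 m/s.
Total Δv = 5926 + 3648 + 4306 = 13880 m/s.

Δv ≈ 13900 m/s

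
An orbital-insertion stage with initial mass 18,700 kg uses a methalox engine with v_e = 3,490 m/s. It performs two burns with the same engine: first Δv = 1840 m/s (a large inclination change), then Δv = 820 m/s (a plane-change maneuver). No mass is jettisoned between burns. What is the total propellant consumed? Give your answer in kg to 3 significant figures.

total propellant consumed ≈ 9970 kg

After the first burn: m = 18700 × exp(−1840/3490.0) = 18700 × 0.59024 = 11,037.5 kg.
After the second burn: m = 11,037.5 × exp(−820/3490.0) = 11,037.5 × 0.79060 = 8,726.25 kg.
Total propellant = m₀ − m_final = 18700 − 8,726.25 = 9,973.75 kg.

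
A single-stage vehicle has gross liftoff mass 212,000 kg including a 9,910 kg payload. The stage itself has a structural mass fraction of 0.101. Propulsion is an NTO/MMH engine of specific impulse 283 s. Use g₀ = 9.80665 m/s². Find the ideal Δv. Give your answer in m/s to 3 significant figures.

Stage wet mass = m₀ − payload = 212,000 − 9,910 = 202,090 kg.
Stage dry mass = ε × stage wet mass = 0.101 × 202,090 = 20,411.1 kg.
Burnout mass m_f = stage dry + payload = 20,411.1 + 9,910 = 30,321.1 kg.
v_e = Isp · g₀ = 283 × 9.80665 = 2775.3 m/s.
Δv = v_e · ln(212,000/30,321.1) = 2775.3 × ln(6.992) = 2775.3 × 1.9447 ≈ 5397 m/s.

Δv ≈ 5400 m/s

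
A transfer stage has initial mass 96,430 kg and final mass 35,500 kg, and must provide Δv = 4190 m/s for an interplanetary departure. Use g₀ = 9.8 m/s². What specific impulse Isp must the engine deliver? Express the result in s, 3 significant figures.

Isp ≈ 428 s

ln(m₀/m_f) = ln(96430/35500) = ln(2.716) = 0.9993.
v_e = Δv / ln(m₀/m_f) = 4190 / 0.9993 = 4193.0 m/s.
Isp = v_e / g₀ = 4193.0 / 9.8 = 427.9 s.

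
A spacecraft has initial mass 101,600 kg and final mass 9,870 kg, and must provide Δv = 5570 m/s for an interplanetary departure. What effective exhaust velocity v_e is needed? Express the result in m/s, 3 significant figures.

ln(m₀/m_f) = ln(101600/9870) = ln(10.29) = 2.3315.
v_e = Δv / ln(m₀/m_f) = 5570 / 2.3315 = 2389.0 m/s.

v_e ≈ 2390 m/s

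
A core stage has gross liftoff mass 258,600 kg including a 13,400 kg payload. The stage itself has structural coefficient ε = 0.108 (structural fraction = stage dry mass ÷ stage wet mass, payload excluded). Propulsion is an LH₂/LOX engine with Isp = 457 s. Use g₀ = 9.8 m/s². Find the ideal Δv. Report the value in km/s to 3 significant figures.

Stage wet mass = m₀ − payload = 258,600 − 13,400 = 245,200 kg.
Stage dry mass = ε × stage wet mass = 0.108 × 245,200 = 26,481.6 kg.
Burnout mass m_f = stage dry + payload = 26,481.6 + 13,400 = 39,881.6 kg.
v_e = Isp · g₀ = 457 × 9.8 = 4478.6 m/s.
Using Δv = v_e ln(m₀/m_f): Δv = v_e · ln(258,600/39,881.6) = 4478.6 × ln(6.484) = 4478.6 × 1.8694 ≈ 8372 m/s.

Δv ≈ 8.37 km/s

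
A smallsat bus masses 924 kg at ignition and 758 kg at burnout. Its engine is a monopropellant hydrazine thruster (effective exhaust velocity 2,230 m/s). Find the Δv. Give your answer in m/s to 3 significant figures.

By the Tsiolkovsky rocket equation, Δv = v_e · ln(m₀/m_f) = 2230.0 × ln(1.219) = 2230.0 × 0.1980 ≈ 441.6 m/s.

Δv ≈ 442 m/s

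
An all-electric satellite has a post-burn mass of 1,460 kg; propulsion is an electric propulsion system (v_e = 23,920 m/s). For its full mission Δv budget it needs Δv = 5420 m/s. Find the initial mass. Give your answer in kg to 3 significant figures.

initial mass ≈ 1830 kg

m₀/m_f = exp(Δv / v_e) = exp(5420 / 23920.0) = exp(0.2266) = 1.2543.
m₀ = m_f × 1.2543 = 1,460 × 1.2543 = 1,831.28 kg.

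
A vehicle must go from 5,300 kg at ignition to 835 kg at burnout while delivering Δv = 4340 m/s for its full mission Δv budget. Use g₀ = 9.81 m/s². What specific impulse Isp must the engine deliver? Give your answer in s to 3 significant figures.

Isp ≈ 239 s

ln(m₀/m_f) = ln(5300/835) = ln(6.347) = 1.8480.
Using Δv = v_e ln(m₀/m_f): v_e = Δv / ln(m₀/m_f) = 4340 / 1.8480 = 2348.4 m/s.
Isp = v_e / g₀ = 2348.4 / 9.81 = 239.4 s.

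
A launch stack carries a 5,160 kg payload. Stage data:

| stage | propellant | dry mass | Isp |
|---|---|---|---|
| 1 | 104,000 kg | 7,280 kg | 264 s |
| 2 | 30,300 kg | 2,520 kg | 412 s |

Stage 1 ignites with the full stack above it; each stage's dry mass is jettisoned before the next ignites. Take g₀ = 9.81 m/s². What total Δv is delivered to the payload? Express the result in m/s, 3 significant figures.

Δv ≈ 9550 m/s

Ignition mass of stage 1 = 104,000+7,280 + 30,300+2,520 + 5,160 = 149,260 kg.
Stage 1: m₀ = 149,260 kg, m_f = 149,260 − 104,000 = 45,260 kg; Δv = 264×9.81×ln(3.298) = 2589.8×1.1933 ≈ 3090 m/s.
Stage 2: m₀ = 37,980 kg, m_f = 37,980 − 30,300 = 7,680 kg; Δv = 412×9.81×ln(4.945) = 4041.7×1.5984 ≈ 6460 m/s.
Total Δv = 3090 + 6460 = 9550 m/s.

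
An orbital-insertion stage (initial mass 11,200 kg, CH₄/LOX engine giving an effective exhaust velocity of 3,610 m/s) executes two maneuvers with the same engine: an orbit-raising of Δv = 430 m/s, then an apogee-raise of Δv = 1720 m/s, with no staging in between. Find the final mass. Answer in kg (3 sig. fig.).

After the first burn: m = 11200 × exp(−430/3610.0) = 11200 × 0.88771 = 9,942.35 kg.
After the second burn: m = 9,942.35 × exp(−1720/3610.0) = 9,942.35 × 0.62098 = 6,174 kg.

final mass ≈ 6170 kg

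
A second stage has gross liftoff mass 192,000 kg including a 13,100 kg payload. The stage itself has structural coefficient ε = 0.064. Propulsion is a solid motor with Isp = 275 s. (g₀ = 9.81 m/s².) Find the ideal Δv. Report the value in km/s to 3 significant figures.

Stage wet mass = m₀ − payload = 192,000 − 13,100 = 178,900 kg.
Stage dry mass = ε × stage wet mass = 0.064 × 178,900 = 11,449.6 kg.
Burnout mass m_f = stage dry + payload = 11,449.6 + 13,100 = 24,549.6 kg.
v_e = Isp · g₀ = 275 × 9.81 = 2697.8 m/s.
Rocket equation: Δv = v_e · ln(192,000/24,549.6) = 2697.8 × ln(7.821) = 2697.8 × 2.0568 ≈ 5549 m/s.

Δv ≈ 5.55 km/s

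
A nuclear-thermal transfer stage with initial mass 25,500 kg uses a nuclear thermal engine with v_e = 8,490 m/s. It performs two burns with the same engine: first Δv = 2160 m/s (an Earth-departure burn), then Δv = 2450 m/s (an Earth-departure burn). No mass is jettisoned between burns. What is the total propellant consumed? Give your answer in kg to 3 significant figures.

total propellant consumed ≈ 10700 kg

After the first burn: m = 25500 × exp(−2160/8490.0) = 25500 × 0.77537 = 19,771.9 kg.
After the second burn: m = 19,771.9 × exp(−2450/8490.0) = 19,771.9 × 0.74933 = 14,815.7 kg.
Total propellant = m₀ − m_final = 25500 − 14,815.7 = 10,684.3 kg.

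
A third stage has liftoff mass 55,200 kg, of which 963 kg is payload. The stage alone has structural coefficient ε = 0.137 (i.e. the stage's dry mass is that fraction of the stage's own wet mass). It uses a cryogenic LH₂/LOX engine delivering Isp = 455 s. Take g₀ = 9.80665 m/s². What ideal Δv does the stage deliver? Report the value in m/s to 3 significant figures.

Δv ≈ 8400 m/s

Stage wet mass = m₀ − payload = 55,200 − 963 = 54,237 kg.
Stage dry mass = ε × stage wet mass = 0.137 × 54,237 = 7,430.47 kg.
Burnout mass m_f = stage dry + payload = 7,430.47 + 963 = 8,393.47 kg.
v_e = Isp · g₀ = 455 × 9.80665 = 4462.0 m/s.
Using Δv = v_e ln(m₀/m_f): Δv = v_e · ln(55,200/8,393.47) = 4462.0 × ln(6.577) = 4462.0 × 1.8835 ≈ 8404 m/s.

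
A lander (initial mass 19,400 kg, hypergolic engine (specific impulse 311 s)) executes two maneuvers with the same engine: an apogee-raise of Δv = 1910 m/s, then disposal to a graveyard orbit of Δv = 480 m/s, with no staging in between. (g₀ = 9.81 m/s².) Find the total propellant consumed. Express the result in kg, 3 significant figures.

total propellant consumed ≈ 10500 kg

v_e = Isp · g₀ = 311 × 9.81 = 3050.9 m/s.
After the first burn: m = 19400 × exp(−1910/3050.9) = 19400 × 0.53470 = 10,373.2 kg.
After the second burn: m = 10,373.2 × exp(−480/3050.9) = 10,373.2 × 0.85442 = 8,863.07 kg.
Total propellant = m₀ − m_final = 19400 − 8,863.07 = 10,536.93 kg.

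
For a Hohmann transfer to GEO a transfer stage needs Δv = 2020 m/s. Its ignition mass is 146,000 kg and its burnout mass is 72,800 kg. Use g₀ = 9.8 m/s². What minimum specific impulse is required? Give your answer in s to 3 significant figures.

ln(m₀/m_f) = ln(146000/72800) = ln(2.005) = 0.6959.
From the ideal rocket equation, v_e = Δv / ln(m₀/m_f) = 2020 / 0.6959 = 2902.8 m/s.
Isp = v_e / g₀ = 2902.8 / 9.8 = 296.2 s.

Isp ≈ 296 s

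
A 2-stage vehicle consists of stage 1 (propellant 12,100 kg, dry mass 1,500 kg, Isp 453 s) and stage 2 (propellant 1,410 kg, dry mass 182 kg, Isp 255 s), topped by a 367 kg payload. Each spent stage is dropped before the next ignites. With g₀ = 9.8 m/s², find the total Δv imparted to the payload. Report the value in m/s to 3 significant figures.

Ignition mass of stage 1 = 12,100+1,500 + 1,410+182 + 367 = 15,559 kg.
Stage 1: m₀ = 15,559 kg, m_f = 15,559 − 12,100 = 3,459 kg; Δv = 453×9.8×ln(4.498) = 4439.4×1.5037 ≈ 6675 m/s.
Stage 2: m₀ = 1,959 kg, m_f = 1,959 − 1,410 = 549 kg; Δv = 255×9.8×ln(3.568) = 2499.0×1.2721 ≈ 3179 m/s.
Total Δv = 6675 + 3179 = 9854 m/s.

Δv ≈ 9850 m/s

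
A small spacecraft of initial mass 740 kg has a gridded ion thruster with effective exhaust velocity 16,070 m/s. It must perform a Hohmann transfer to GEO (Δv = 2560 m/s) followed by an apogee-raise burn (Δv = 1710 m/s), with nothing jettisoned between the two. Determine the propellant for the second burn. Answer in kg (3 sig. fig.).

After the first burn: m = 740 × exp(−2560/16070.0) = 740 × 0.85274 = 631.028 kg.
After the second burn: m = 631.028 × exp(−1710/16070.0) = 631.028 × 0.89906 = 567.332 kg.
Second-burn propellant = 631.028 − 567.332 = 63.696 kg.

propellant for the second burn ≈ 63.7 kg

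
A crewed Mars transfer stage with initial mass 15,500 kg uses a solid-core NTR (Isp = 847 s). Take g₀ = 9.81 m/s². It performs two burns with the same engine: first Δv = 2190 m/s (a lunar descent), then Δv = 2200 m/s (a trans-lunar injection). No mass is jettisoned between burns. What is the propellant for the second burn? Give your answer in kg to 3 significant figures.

v_e = Isp · g₀ = 847 × 9.81 = 8309.1 m/s.
After the first burn: m = 15500 × exp(−2190/8309.1) = 15500 × 0.76831 = 11,908.8 kg.
After the second burn: m = 11,908.8 × exp(−2200/8309.1) = 11,908.8 × 0.76738 = 9,138.57 kg.
Second-burn propellant = 11,908.8 − 9,138.57 = 2,770.23 kg.

propellant for the second burn ≈ 2770 kg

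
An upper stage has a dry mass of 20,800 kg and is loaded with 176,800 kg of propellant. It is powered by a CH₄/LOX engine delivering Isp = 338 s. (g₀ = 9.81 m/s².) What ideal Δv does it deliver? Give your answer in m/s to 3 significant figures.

v_e = Isp · g₀ = 338 × 9.81 = 3315.8 m/s.
m₀ = m_dry + m_prop = 20,800 + 176,800 = 197,600 kg.
Using Δv = v_e ln(m₀/m_f): Δv = v_e · ln(m₀/m_f) = 3315.8 × ln(9.5) = 3315.8 × 2.2513 ≈ 7464.8 m/s.

Δv ≈ 7460 m/s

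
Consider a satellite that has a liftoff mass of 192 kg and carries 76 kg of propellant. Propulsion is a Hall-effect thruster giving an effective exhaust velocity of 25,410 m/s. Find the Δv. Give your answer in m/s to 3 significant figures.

m_f = m₀ − m_prop = 192 − 76 = 116 kg.
From the ideal rocket equation, Δv = v_e · ln(m₀/m_f) = 25410.0 × ln(1.655) = 25410.0 × 0.5039 ≈ 12804.2 m/s.

Δv ≈ 12800 m/s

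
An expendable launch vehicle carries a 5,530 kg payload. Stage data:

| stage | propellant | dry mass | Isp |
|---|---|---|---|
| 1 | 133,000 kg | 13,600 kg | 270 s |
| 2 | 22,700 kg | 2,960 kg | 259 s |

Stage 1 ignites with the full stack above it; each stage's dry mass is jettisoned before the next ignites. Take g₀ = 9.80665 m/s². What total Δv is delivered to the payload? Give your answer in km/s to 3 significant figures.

Δv ≈ 6.96 km/s

Ignition mass of stage 1 = 133,000+13,600 + 22,700+2,960 + 5,530 = 177,790 kg.
Stage 1: m₀ = 177,790 kg, m_f = 177,790 − 133,000 = 44,790 kg; Δv = 270×9.80665×ln(3.969) = 2647.8×1.3786 ≈ 3650 m/s.
Stage 2: m₀ = 31,190 kg, m_f = 31,190 − 22,700 = 8,490 kg; Δv = 259×9.80665×ln(3.674) = 2539.9×1.3012 ≈ 3305 m/s.
Total Δv = 3650 + 3305 = 6955 m/s.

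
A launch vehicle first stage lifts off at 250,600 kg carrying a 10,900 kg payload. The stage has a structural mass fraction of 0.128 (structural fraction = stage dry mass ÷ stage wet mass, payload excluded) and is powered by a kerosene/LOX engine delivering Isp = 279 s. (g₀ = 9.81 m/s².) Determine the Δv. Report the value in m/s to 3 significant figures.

Δv ≈ 4920 m/s

Stage wet mass = m₀ − payload = 250,600 − 10,900 = 239,700 kg.
Stage dry mass = ε × stage wet mass = 0.128 × 239,700 = 30,681.6 kg.
Burnout mass m_f = stage dry + payload = 30,681.6 + 10,900 = 41,581.6 kg.
v_e = Isp · g₀ = 279 × 9.81 = 2737.0 m/s.
Using Δv = v_e ln(m₀/m_f): Δv = v_e · ln(250,600/41,581.6) = 2737.0 × ln(6.027) = 2737.0 × 1.7962 ≈ 4916 m/s.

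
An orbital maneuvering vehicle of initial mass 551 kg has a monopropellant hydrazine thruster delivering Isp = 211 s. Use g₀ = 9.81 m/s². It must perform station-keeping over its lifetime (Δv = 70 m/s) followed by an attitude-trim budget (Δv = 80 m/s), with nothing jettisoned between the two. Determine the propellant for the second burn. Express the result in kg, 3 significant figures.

propellant for the second burn ≈ 20.2 kg

v_e = Isp · g₀ = 211 × 9.81 = 2069.9 m/s.
After the first burn: m = 551 × exp(−70/2069.9) = 551 × 0.96675 = 532.679 kg.
After the second burn: m = 532.679 × exp(−80/2069.9) = 532.679 × 0.96209 = 512.485 kg.
Second-burn propellant = 532.679 − 512.485 = 20.194 kg.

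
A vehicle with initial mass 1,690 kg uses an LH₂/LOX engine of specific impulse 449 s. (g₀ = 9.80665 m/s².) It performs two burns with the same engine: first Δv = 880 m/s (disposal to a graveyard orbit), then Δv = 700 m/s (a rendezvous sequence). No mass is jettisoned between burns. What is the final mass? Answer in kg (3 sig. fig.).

final mass ≈ 1180 kg

v_e = Isp · g₀ = 449 × 9.80665 = 4403.2 m/s.
After the first burn: m = 1690 × exp(−880/4403.2) = 1690 × 0.81885 = 1,383.86 kg.
After the second burn: m = 1,383.86 × exp(−700/4403.2) = 1,383.86 × 0.85302 = 1,180.46 kg.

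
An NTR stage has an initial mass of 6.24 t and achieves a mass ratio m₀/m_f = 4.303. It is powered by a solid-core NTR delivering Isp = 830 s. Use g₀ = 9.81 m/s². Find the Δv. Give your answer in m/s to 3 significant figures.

Δv ≈ 11900 m/s

v_e = Isp · g₀ = 830 × 9.81 = 8142.3 m/s.
Δv = v_e · ln(4.303) = 8142.3 × 1.4593 ≈ 11882.2 m/s.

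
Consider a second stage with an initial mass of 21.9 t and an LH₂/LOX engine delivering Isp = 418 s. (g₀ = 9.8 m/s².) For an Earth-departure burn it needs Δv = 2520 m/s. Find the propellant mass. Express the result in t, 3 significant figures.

propellant mass ≈ 10.1 t

v_e = Isp · g₀ = 418 × 9.8 = 4096.4 m/s.
From the ideal rocket equation, m₀/m_f = exp(Δv / v_e) = exp(2520 / 4096.4) = exp(0.6152) = 1.8500.
m_f = 21.9 / 1.8500 = 11.8378 t, so propellant = m₀ − m_f = 21.9 − 11.8378 = 10.0622 t.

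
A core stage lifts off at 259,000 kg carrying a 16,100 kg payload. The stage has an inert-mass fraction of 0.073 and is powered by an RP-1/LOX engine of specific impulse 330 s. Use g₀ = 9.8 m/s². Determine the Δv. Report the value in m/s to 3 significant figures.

Stage wet mass = m₀ − payload = 259,000 − 16,100 = 242,900 kg.
Stage dry mass = ε × stage wet mass = 0.073 × 242,900 = 17,731.7 kg.
Burnout mass m_f = stage dry + payload = 17,731.7 + 16,100 = 33,831.7 kg.
v_e = Isp · g₀ = 330 × 9.8 = 3234.0 m/s.
Δv = v_e · ln(259,000/33,831.7) = 3234.0 × ln(7.656) = 3234.0 × 2.0354 ≈ 6583 m/s.

Δv ≈ 6580 m/s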